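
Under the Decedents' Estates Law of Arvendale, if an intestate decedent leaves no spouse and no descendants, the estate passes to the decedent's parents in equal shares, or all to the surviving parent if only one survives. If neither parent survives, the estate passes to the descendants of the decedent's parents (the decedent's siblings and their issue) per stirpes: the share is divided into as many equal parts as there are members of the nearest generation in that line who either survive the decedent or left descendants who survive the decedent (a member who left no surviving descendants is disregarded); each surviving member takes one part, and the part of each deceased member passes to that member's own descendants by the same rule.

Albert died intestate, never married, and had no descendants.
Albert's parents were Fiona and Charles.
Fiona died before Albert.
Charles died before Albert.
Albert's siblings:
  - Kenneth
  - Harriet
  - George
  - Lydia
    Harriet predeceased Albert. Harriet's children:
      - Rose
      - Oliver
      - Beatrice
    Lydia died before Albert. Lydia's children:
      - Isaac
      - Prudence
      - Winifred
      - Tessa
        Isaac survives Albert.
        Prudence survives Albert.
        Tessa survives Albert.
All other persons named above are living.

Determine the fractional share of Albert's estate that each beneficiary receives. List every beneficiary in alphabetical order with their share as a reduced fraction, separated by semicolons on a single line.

Neither parent survives and there are no descendants, so the estate passes to Albert's siblings and their issue per stirpes.
The estate is divided into 4 equal shares of 1/4 among Kenneth, Harriet, George, Lydia.
Kenneth is living and takes 1/4.
Harriet predeceased; the 1/4 allotted to Harriet's branch passes to Harriet's issue by representation.
The 1/4 is divided into 3 equal shares of 1/12 among Rose, Oliver, Beatrice.
Rose is living and takes 1/12.
Oliver is living and takes 1/12.
Beatrice is living and takes 1/12.
George is living and takes 1/4.
Lydia predeceased; the 1/4 allotted to Lydia's branch passes to Lydia's issue by representation.
The 1/4 is divided into 4 equal shares of 1/16 among Isaac, Prudence, Winifred, Tessa.
Isaac is living and takes 1/16.
Prudence is living and takes 1/16.
Winifred is living and takes 1/16.
Tessa is living and takes 1/16.

Beatrice 1/12; George 1/4; Isaac 1/16; Kenneth 1/4; Oliver 1/12; Prudence 1/16; Rose 1/12; Tessa 1/16; Winifred 1/16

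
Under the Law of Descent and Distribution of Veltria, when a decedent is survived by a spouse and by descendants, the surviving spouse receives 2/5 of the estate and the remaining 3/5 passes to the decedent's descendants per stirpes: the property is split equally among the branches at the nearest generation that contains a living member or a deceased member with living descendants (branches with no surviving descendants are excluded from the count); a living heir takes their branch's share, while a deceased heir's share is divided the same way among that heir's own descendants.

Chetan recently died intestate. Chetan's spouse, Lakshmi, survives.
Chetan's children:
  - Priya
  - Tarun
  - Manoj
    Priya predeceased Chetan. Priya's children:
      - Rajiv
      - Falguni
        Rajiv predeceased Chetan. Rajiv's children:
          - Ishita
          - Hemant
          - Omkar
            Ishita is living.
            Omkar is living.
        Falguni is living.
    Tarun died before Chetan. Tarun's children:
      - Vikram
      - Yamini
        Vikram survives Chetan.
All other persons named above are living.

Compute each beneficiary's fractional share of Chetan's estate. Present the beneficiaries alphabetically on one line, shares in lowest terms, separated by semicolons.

Falguni 1/10; Hemant 1/30; Ishita 1/30; Lakshmi 2/5; Manoj 1/5; Omkar 1/30; Vikram 1/10; Yamini 1/10

Lakshmi, as surviving spouse, takes 2/5.
The remaining 3/5 passes to Chetan's descendants per stirpes.
The 3/5 is divided into 3 equal shares of 1/5 among Priya, Tarun, Manoj.
Priya predeceased; the 1/5 allotted to Priya's branch passes to Priya's issue by representation.
The 1/5 is divided into 2 equal shares of 1/10 among Rajiv, Falguni.
Rajiv predeceased; the 1/10 allotted to Rajiv's branch passes to Rajiv's issue by representation.
The 1/10 is divided into 3 equal shares of 1/30 among Ishita, Hemant, Omkar.
Ishita is living and takes 1/30.
Hemant is living and takes 1/30.
Omkar is living and takes 1/30.
Falguni is living and takes 1/10.
Tarun predeceased; the 1/5 allotted to Tarun's branch passes to Tarun's issue by representation.
The 1/5 is divided into 2 equal shares of 1/10 among Vikram, Yamini.
Vikram is living and takes 1/10.
Yamini is living and takes 1/10.
Manoj is living and takes 1/5.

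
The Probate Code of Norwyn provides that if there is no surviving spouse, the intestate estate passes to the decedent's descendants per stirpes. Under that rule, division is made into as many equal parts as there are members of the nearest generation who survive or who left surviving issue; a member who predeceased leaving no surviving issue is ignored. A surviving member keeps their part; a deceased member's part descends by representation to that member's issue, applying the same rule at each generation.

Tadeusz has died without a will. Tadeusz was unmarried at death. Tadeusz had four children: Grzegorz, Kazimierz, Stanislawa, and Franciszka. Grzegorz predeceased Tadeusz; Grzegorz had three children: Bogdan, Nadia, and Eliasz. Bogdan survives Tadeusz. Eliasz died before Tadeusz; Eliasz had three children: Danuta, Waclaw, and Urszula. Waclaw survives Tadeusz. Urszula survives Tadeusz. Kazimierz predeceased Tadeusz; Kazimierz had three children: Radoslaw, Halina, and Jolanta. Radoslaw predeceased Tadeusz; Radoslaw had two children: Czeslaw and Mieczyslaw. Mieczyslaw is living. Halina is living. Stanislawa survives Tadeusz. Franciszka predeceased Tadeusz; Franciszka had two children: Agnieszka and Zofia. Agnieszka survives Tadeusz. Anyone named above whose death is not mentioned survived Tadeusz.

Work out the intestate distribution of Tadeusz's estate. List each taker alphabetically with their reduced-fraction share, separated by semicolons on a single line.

Agnieszka 1/8; Bogdan 1/12; Czeslaw 1/24; Danuta 1/36; Halina 1/12; Jolanta 1/12; Mieczyslaw 1/24; Nadia 1/12; Stanislawa 1/4; Urszula 1/36; Waclaw 1/36; Zofia 1/8

There is no surviving spouse, so the entire estate passes to Tadeusz's descendants per stirpes.
The estate is divided into 4 equal shares of 1/4 among Grzegorz, Kazimierz, Stanislawa, Franciszka.
Grzegorz predeceased; the 1/4 allotted to Grzegorz's branch passes to Grzegorz's issue by representation.
The 1/4 is divided into 3 equal shares of 1/12 among Bogdan, Nadia, Eliasz.
Bogdan is living and takes 1/12.
Nadia is living and takes 1/12.
Eliasz predeceased; the 1/12 allotted to Eliasz's branch passes to Eliasz's issue by representation.
The 1/12 is divided into 3 equal shares of 1/36 among Danuta, Waclaw, Urszula.
Danuta is living and takes 1/36.
Waclaw is living and takes 1/36.
Urszula is living and takes 1/36.
Kazimierz predeceased; the 1/4 allotted to Kazimierz's branch passes to Kazimierz's issue by representation.
The 1/4 is divided into 3 equal shares of 1/12 among Radoslaw, Halina, Jolanta.
Radoslaw predeceased; the 1/12 allotted to Radoslaw's branch passes to Radoslaw's issue by representation.
The 1/12 is divided into 2 equal shares of 1/24 among Czeslaw, Mieczyslaw.
Czeslaw is living and takes 1/24.
Mieczyslaw is living and takes 1/24.
Halina is living and takes 1/12.
Jolanta is living and takes 1/12.
Stanislawa is living and takes 1/4.
Franciszka predeceased; the 1/4 allotted to Franciszka's branch passes to Franciszka's issue by representation.
The 1/4 is divided into 2 equal shares of 1/8 among Agnieszka, Zofia.
Agnieszka is living and takes 1/8.
Zofia is living and takes 1/8.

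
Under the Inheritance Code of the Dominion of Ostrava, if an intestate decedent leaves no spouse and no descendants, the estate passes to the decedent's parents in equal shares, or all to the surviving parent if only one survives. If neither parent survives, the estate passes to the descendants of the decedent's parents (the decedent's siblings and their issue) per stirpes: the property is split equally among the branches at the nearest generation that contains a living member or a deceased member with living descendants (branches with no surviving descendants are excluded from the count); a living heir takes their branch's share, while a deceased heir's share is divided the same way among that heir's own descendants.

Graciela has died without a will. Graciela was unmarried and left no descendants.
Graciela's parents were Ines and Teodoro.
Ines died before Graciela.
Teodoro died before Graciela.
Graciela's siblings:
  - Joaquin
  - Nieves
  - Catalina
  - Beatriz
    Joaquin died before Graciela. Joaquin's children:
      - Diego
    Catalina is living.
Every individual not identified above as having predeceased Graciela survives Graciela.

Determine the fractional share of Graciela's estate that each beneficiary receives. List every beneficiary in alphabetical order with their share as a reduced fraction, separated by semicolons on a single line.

Beatriz 1/4; Catalina 1/4; Diego 1/4; Nieves 1/4

Neither parent survives and there are no descendants, so the estate passes to Graciela's siblings and their issue per stirpes.
The estate is divided into 4 equal shares of 1/4 among Joaquin, Nieves, Catalina, Beatriz.
Joaquin predeceased; the 1/4 allotted to Joaquin's branch passes to Joaquin's issue by representation.
Diego is the sole taker at this level and receives the full 1/4.
Nieves is living and takes 1/4.
Catalina is living and takes 1/4.
Beatriz is living and takes 1/4.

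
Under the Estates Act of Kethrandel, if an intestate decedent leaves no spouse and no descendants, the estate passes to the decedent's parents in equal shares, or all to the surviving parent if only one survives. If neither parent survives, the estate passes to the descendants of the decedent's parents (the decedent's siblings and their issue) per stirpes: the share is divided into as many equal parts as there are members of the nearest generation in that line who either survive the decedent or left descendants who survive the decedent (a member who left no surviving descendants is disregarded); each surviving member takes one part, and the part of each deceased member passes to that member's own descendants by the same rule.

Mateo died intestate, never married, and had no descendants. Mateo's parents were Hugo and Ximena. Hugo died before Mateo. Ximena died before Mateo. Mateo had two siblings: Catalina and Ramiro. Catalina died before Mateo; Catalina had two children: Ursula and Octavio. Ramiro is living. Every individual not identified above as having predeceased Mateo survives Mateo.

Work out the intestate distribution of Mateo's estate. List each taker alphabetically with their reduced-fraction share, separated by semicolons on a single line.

Neither parent survives and there are no descendants, so the estate passes to Mateo's siblings and their issue per stirpes.
The estate is divided into 2 equal shares of 1/2 among Catalina, Ramiro.
Catalina predeceased; the 1/2 allotted to Catalina's branch passes to Catalina's issue by representation.
The 1/2 is divided into 2 equal shares of 1/4 among Ursula, Octavio.
Ursula is living and takes 1/4.
Octavio is living and takes 1/4.
Ramiro is living and takes 1/2.

Octavio 1/4; Ramiro 1/2; Ursula 1/4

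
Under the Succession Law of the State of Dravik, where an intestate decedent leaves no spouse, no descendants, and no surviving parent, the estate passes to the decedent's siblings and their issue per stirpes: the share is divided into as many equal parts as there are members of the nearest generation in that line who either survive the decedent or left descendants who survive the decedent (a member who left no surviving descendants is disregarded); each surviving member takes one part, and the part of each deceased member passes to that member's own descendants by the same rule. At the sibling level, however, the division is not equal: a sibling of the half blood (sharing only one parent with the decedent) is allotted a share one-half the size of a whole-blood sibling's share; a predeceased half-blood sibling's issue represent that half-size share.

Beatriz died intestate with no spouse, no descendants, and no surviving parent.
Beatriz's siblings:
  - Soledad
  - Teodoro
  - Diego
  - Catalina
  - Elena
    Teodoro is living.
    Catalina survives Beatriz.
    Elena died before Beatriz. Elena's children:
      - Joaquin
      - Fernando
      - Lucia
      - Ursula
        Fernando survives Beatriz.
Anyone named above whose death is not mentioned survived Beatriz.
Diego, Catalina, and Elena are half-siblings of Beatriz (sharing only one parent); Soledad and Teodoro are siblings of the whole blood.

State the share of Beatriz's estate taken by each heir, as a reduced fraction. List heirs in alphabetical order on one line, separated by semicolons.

Catalina 1/7; Diego 1/7; Fernando 1/28; Joaquin 1/28; Lucia 1/28; Soledad 2/7; Teodoro 2/7; Ursula 1/28

No spouse, descendants, or parent survives, so the estate passes to Beatriz's siblings per stirpes.
Half-blood siblings count for one-half the weight of whole-blood siblings at the initial division.
Dividing 1 in proportion to weights (total weight 7/2): Soledad (weight 1) → 2/7; Teodoro (weight 1) → 2/7; Diego (weight 1/2) → 1/7; Catalina (weight 1/2) → 1/7; Elena (weight 1/2) → 1/7.
Soledad is living and takes 2/7.
Teodoro is living and takes 2/7.
Diego is living and takes 1/7.
Catalina is living and takes 1/7.
Elena predeceased; the 1/7 allotted to Elena's branch passes to Elena's issue by representation.
The 1/7 is divided into 4 equal shares of 1/28 among Joaquin, Fernando, Lucia, Ursula.
Joaquin is living and takes 1/28.
Fernando is living and takes 1/28.
Lucia is living and takes 1/28.
Ursula is living and takes 1/28.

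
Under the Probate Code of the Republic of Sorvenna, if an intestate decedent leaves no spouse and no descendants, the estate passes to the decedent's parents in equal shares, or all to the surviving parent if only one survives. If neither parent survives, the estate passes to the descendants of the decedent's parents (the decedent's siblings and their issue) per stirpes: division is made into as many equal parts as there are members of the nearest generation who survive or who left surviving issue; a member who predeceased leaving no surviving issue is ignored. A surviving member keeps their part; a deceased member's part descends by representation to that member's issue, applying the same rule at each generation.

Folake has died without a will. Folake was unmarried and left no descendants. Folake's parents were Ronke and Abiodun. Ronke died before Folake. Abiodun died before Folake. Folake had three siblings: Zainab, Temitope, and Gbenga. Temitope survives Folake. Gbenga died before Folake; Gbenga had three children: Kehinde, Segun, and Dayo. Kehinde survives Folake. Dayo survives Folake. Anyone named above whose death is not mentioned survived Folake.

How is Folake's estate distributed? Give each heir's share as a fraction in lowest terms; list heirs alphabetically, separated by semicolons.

Neither parent survives and there are no descendants, so the estate passes to Folake's siblings and their issue per stirpes.
The estate is divided into 3 equal shares of 1/3 among Zainab, Temitope, Gbenga.
Zainab is living and takes 1/3.
Temitope is living and takes 1/3.
Gbenga predeceased; the 1/3 allotted to Gbenga's branch passes to Gbenga's issue by representation.
The 1/3 is divided into 3 equal shares of 1/9 among Kehinde, Segun, Dayo.
Kehinde is living and takes 1/9.
Segun is living and takes 1/9.
Dayo is living and takes 1/9.

Dayo 1/9; Kehinde 1/9; Segun 1/9; Temitope 1/3; Zainab 1/3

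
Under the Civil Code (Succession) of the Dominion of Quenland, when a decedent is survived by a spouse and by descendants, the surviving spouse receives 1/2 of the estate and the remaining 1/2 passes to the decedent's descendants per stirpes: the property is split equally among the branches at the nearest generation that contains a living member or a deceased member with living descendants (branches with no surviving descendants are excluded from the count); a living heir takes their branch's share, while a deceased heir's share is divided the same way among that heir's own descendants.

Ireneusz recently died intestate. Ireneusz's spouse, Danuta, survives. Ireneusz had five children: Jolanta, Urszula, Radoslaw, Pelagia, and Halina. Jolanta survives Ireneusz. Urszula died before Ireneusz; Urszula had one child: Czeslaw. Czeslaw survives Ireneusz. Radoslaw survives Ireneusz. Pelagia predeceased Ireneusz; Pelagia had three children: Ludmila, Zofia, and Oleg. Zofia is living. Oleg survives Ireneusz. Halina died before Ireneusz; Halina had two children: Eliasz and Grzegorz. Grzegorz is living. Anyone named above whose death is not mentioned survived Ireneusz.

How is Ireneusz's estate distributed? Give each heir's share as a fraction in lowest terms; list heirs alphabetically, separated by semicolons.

Danuta, as surviving spouse, takes 1/2.
The remaining 1/2 passes to Ireneusz's descendants per stirpes.
The 1/2 is divided into 5 equal shares of 1/10 among Jolanta, Urszula, Radoslaw, Pelagia, Halina.
Jolanta is living and takes 1/10.
Urszula predeceased; the 1/10 allotted to Urszula's branch passes to Urszula's issue by representation.
Czeslaw is the sole taker at this level and receives the full 1/10.
Radoslaw is living and takes 1/10.
Pelagia predeceased; the 1/10 allotted to Pelagia's branch passes to Pelagia's issue by representation.
The 1/10 is divided into 3 equal shares of 1/30 among Ludmila, Zofia, Oleg.
Ludmila is living and takes 1/30.
Zofia is living and takes 1/30.
Oleg is living and takes 1/30.
Halina predeceased; the 1/10 allotted to Halina's branch passes to Halina's issue by representation.
The 1/10 is divided into 2 equal shares of 1/20 among Eliasz, Grzegorz.
Eliasz is living and takes 1/20.
Grzegorz is living and takes 1/20.

Czeslaw 1/10; Danuta 1/2; Eliasz 1/20; Grzegorz 1/20; Jolanta 1/10; Ludmila 1/30; Oleg 1/30; Radoslaw 1/10; Zofia 1/30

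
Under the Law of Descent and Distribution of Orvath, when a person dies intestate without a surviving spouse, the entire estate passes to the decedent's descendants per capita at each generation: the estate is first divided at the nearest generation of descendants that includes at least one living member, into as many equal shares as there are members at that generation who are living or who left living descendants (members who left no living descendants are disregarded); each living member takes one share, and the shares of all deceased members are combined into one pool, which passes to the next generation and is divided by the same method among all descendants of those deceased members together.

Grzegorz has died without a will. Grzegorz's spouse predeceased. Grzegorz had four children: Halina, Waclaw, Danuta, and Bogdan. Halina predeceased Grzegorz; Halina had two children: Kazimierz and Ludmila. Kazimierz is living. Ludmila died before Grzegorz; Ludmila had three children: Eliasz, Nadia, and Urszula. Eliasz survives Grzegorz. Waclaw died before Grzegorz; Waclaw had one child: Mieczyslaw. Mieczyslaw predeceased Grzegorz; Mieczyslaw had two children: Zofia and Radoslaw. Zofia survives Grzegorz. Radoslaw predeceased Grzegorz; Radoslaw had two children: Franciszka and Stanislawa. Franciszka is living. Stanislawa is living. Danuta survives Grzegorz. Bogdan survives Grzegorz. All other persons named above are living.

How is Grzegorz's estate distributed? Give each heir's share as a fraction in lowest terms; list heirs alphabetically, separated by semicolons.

Bogdan 1/4; Danuta 1/4; Eliasz 1/15; Franciszka 1/30; Kazimierz 1/6; Nadia 1/15; Stanislawa 1/30; Urszula 1/15; Zofia 1/15

There is no surviving spouse, so the entire estate passes to Grzegorz's descendants per capita at each generation.
At generation 1 (Halina, Waclaw, Danuta, Bogdan) there are 4 shares of (1)/4 = 1/4 each.
Living: Danuta and Bogdan — each takes 1/4.
Deceased: Halina and Waclaw. Their combined 1/2 is pooled and carried to generation 2.
At generation 2 (Kazimierz, Ludmila, Mieczyslaw) there are 3 shares of (1/2)/3 = 1/6 each.
Living: Kazimierz — each takes 1/6.
Deceased: Ludmila and Mieczyslaw. Their combined 1/3 is pooled and carried to generation 3.
At generation 3 (Eliasz, Nadia, Urszula, Zofia, Radoslaw) there are 5 shares of (1/3)/5 = 1/15 each.
Living: Eliasz, Nadia, Urszula, and Zofia — each takes 1/15.
Deceased: Radoslaw. That 1/15 share is carried to generation 4.
At generation 4 (Franciszka, Stanislawa) there are 2 shares of (1/15)/2 = 1/30 each.
Living: Franciszka and Stanislawa — each takes 1/30.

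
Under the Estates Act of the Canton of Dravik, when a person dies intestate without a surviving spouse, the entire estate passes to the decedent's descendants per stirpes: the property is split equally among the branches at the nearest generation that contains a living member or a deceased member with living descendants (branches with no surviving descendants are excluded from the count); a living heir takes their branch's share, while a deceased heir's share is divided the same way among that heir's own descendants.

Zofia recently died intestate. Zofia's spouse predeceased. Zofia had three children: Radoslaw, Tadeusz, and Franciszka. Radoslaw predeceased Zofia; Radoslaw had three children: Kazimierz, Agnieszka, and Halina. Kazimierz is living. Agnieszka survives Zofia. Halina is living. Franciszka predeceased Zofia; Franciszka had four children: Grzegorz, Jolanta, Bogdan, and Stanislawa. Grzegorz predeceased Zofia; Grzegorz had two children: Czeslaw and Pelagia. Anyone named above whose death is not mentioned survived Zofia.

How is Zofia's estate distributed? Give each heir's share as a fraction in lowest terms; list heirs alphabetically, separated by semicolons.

Agnieszka 1/9; Bogdan 1/12; Czeslaw 1/24; Halina 1/9; Jolanta 1/12; Kazimierz 1/9; Pelagia 1/24; Stanislawa 1/12; Tadeusz 1/3

There is no surviving spouse, so the entire estate passes to Zofia's descendants per stirpes.
The estate is divided into 3 equal shares of 1/3 among Radoslaw, Tadeusz, Franciszka.
Radoslaw predeceased; the 1/3 allotted to Radoslaw's branch passes to Radoslaw's issue by representation.
The 1/3 is divided into 3 equal shares of 1/9 among Kazimierz, Agnieszka, Halina.
Kazimierz is living and takes 1/9.
Agnieszka is living and takes 1/9.
Halina is living and takes 1/9.
Tadeusz is living and takes 1/3.
Franciszka predeceased; the 1/3 allotted to Franciszka's branch passes to Franciszka's issue by representation.
The 1/3 is divided into 4 equal shares of 1/12 among Grzegorz, Jolanta, Bogdan, Stanislawa.
Grzegorz predeceased; the 1/12 allotted to Grzegorz's branch passes to Grzegorz's issue by representation.
The 1/12 is divided into 2 equal shares of 1/24 among Czeslaw, Pelagia.
Czeslaw is living and takes 1/24.
Pelagia is living and takes 1/24.
Jolanta is living and takes 1/12.
Bogdan is living and takes 1/12.
Stanislawa is living and takes 1/12.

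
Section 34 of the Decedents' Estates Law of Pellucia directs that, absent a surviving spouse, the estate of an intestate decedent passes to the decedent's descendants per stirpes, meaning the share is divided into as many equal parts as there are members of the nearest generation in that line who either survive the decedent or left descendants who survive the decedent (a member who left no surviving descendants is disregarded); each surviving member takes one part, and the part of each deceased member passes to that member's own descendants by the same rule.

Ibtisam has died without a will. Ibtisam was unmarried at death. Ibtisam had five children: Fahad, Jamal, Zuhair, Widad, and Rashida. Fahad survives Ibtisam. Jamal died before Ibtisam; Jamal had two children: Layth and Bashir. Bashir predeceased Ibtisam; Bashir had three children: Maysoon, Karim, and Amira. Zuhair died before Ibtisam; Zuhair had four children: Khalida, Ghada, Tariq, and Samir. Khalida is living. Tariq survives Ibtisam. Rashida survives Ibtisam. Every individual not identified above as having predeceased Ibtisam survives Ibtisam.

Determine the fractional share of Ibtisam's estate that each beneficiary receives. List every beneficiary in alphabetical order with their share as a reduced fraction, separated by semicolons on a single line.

There is no surviving spouse, so the entire estate passes to Ibtisam's descendants per stirpes.
The estate is divided into 5 equal shares of 1/5 among Fahad, Jamal, Zuhair, Widad, Rashida.
Fahad is living and takes 1/5.
Jamal predeceased; the 1/5 allotted to Jamal's branch passes to Jamal's issue by representation.
The 1/5 is divided into 2 equal shares of 1/10 among Layth, Bashir.
Layth is living and takes 1/10.
Bashir predeceased; the 1/10 allotted to Bashir's branch passes to Bashir's issue by representation.
The 1/10 is divided into 3 equal shares of 1/30 among Maysoon, Karim, Amira.
Maysoon is living and takes 1/30.
Karim is living and takes 1/30.
Amira is living and takes 1/30.
Zuhair predeceased; the 1/5 allotted to Zuhair's branch passes to Zuhair's issue by representation.
The 1/5 is divided into 4 equal shares of 1/20 among Khalida, Ghada, Tariq, Samir.
Khalida is living and takes 1/20.
Ghada is living and takes 1/20.
Tariq is living and takes 1/20.
Samir is living and takes 1/20.
Widad is living and takes 1/5.
Rashida is living and takes 1/5.

Amira 1/30; Fahad 1/5; Ghada 1/20; Karim 1/30; Khalida 1/20; Layth 1/10; Maysoon 1/30; Rashida 1/5; Samir 1/20; Tariq 1/20; Widad 1/5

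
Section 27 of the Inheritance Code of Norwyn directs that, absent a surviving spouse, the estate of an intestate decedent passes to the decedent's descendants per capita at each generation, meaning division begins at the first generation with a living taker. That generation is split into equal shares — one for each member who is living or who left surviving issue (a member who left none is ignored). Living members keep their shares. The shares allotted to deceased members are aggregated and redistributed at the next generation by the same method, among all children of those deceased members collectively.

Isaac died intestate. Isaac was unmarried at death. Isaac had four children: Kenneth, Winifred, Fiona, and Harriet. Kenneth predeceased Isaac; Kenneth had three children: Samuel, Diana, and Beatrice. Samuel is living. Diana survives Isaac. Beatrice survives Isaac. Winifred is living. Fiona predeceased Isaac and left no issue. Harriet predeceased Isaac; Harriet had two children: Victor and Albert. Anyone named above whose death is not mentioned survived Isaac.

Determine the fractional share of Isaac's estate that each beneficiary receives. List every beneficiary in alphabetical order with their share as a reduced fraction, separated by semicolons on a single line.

There is no surviving spouse, so the entire estate passes to Isaac's descendants per capita at each generation.
At generation 1 (Kenneth, Winifred, Harriet) there are 3 shares of (1)/3 = 1/3 each.
Living: Winifred — each takes 1/3.
Deceased: Kenneth and Harriet. Their combined 2/3 is pooled and carried to generation 2.
At generation 2 (Samuel, Diana, Beatrice, Victor, Albert) there are 5 shares of (2/3)/5 = 2/15 each.
Living: Samuel, Diana, Beatrice, Victor, and Albert — each takes 2/15.

Albert 2/15; Beatrice 2/15; Diana 2/15; Samuel 2/15; Victor 2/15; Winifred 1/3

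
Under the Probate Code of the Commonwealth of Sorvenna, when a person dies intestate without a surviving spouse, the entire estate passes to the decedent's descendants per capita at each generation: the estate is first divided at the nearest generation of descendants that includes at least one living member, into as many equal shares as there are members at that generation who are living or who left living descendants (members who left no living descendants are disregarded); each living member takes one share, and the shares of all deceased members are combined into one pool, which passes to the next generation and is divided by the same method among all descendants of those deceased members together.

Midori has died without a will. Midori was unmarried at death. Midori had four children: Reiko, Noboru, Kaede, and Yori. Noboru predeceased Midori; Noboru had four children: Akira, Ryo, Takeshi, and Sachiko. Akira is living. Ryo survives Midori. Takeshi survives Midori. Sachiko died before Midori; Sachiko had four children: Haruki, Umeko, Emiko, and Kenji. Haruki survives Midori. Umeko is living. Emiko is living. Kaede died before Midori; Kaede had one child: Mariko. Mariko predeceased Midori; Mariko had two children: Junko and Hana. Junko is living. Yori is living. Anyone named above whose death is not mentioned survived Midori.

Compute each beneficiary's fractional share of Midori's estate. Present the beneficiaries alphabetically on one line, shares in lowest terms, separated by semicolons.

Akira 1/10; Emiko 1/30; Hana 1/30; Haruki 1/30; Junko 1/30; Kenji 1/30; Reiko 1/4; Ryo 1/10; Takeshi 1/10; Umeko 1/30; Yori 1/4

There is no surviving spouse, so the entire estate passes to Midori's descendants per capita at each generation.
At generation 1 (Reiko, Noboru, Kaede, Yori) there are 4 shares of (1)/4 = 1/4 each.
Living: Reiko and Yori — each takes 1/4.
Deceased: Noboru and Kaede. Their combined 1/2 is pooled and carried to generation 2.
At generation 2 (Akira, Ryo, Takeshi, Sachiko, Mariko) there are 5 shares of (1/2)/5 = 1/10 each.
Living: Akira, Ryo, and Takeshi — each takes 1/10.
Deceased: Sachiko and Mariko. Their combined 1/5 is pooled and carried to generation 3.
At generation 3 (Haruki, Umeko, Emiko, Kenji, Junko, Hana) there are 6 shares of (1/5)/6 = 1/30 each.
Living: Haruki, Umeko, Emiko, Kenji, Junko, and Hana — each takes 1/30.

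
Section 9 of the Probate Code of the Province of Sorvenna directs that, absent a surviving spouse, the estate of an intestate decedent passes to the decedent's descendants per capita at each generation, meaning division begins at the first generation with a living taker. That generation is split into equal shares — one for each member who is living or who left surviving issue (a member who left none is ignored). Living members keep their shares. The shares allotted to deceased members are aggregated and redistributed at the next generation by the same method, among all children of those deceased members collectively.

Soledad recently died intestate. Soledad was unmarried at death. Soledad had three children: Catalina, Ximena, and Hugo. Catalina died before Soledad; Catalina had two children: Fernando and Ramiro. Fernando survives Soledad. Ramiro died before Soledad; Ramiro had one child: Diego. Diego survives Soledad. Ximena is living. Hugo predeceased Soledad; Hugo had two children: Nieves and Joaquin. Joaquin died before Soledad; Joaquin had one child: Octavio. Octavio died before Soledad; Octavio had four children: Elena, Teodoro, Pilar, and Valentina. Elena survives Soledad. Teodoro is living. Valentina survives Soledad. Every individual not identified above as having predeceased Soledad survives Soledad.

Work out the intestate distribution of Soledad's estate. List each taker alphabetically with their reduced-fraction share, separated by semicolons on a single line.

There is no surviving spouse, so the entire estate passes to Soledad's descendants per capita at each generation.
At generation 1 (Catalina, Ximena, Hugo) there are 3 shares of (1)/3 = 1/3 each.
Living: Ximena — each takes 1/3.
Deceased: Catalina and Hugo. Their combined 2/3 is pooled and carried to generation 2.
At generation 2 (Fernando, Ramiro, Nieves, Joaquin) there are 4 shares of (2/3)/4 = 1/6 each.
Living: Fernando and Nieves — each takes 1/6.
Deceased: Ramiro and Joaquin. Their combined 1/3 is pooled and carried to generation 3.
At generation 3 (Diego, Octavio) there are 2 shares of (1/3)/2 = 1/6 each.
Living: Diego — each takes 1/6.
Deceased: Octavio. That 1/6 share is carried to generation 4.
At generation 4 (Elena, Teodoro, Pilar, Valentina) there are 4 shares of (1/6)/4 = 1/24 each.
Living: Elena, Teodoro, Pilar, and Valentina — each takes 1/24.

Diego 1/6; Elena 1/24; Fernando 1/6; Nieves 1/6; Pilar 1/24; Teodoro 1/24; Valentina 1/24; Ximena 1/3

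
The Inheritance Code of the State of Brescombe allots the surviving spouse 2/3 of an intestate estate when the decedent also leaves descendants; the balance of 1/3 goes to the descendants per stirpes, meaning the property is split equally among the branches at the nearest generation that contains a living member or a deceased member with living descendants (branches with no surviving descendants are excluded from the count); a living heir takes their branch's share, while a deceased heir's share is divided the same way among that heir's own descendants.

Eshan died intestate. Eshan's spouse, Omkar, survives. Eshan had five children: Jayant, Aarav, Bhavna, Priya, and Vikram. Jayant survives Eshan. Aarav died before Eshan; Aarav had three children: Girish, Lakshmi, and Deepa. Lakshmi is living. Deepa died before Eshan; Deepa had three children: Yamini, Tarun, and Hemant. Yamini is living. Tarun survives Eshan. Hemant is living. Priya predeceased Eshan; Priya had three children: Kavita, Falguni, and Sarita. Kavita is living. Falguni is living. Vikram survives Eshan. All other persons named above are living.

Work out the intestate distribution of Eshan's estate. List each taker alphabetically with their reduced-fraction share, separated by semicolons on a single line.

Bhavna 1/15; Falguni 1/45; Girish 1/45; Hemant 1/135; Jayant 1/15; Kavita 1/45; Lakshmi 1/45; Omkar 2/3; Sarita 1/45; Tarun 1/135; Vikram 1/15; Yamini 1/135

Omkar, as surviving spouse, takes 2/3.
The remaining 1/3 passes to Eshan's descendants per stirpes.
The 1/3 is divided into 5 equal shares of 1/15 among Jayant, Aarav, Bhavna, Priya, Vikram.
Jayant is living and takes 1/15.
Aarav predeceased; the 1/15 allotted to Aarav's branch passes to Aarav's issue by representation.
The 1/15 is divided into 3 equal shares of 1/45 among Girish, Lakshmi, Deepa.
Girish is living and takes 1/45.
Lakshmi is living and takes 1/45.
Deepa predeceased; the 1/45 allotted to Deepa's branch passes to Deepa's issue by representation.
The 1/45 is divided into 3 equal shares of 1/135 among Yamini, Tarun, Hemant.
Yamini is living and takes 1/135.
Tarun is living and takes 1/135.
Hemant is living and takes 1/135.
Bhavna is living and takes 1/15.
Priya predeceased; the 1/15 allotted to Priya's branch passes to Priya's issue by representation.
The 1/15 is divided into 3 equal shares of 1/45 among Kavita, Falguni, Sarita.
Kavita is living and takes 1/45.
Falguni is living and takes 1/45.
Sarita is living and takes 1/45.
Vikram is living and takes 1/15.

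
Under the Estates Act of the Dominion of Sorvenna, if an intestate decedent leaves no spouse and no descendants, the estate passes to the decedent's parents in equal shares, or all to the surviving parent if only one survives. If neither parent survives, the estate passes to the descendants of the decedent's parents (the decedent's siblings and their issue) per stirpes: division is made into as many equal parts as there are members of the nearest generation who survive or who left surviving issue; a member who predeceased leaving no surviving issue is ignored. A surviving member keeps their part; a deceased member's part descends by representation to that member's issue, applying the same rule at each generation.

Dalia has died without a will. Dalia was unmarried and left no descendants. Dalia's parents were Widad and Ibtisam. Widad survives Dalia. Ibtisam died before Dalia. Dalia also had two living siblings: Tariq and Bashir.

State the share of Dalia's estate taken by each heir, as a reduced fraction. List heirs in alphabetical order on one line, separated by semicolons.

Widad 1

Only one parent, Widad, survives, so Widad takes the entire estate. The siblings take nothing because a surviving parent has priority.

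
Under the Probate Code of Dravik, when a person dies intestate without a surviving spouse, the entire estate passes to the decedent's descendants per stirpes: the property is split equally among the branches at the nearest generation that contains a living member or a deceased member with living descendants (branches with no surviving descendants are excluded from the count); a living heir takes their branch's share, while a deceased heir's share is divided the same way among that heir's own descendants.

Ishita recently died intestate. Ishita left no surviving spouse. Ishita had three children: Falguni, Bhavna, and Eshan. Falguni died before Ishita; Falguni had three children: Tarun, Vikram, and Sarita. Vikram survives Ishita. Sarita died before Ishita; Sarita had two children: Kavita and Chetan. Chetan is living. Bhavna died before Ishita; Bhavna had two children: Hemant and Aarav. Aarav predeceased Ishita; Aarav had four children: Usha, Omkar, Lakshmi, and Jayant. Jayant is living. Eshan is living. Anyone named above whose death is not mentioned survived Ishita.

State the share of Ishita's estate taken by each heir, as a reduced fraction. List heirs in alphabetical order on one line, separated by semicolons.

There is no surviving spouse, so the entire estate passes to Ishita's descendants per stirpes.
The estate is divided into 3 equal shares of 1/3 among Falguni, Bhavna, Eshan.
Falguni predeceased; the 1/3 allotted to Falguni's branch passes to Falguni's issue by representation.
The 1/3 is divided into 3 equal shares of 1/9 among Tarun, Vikram, Sarita.
Tarun is living and takes 1/9.
Vikram is living and takes 1/9.
Sarita predeceased; the 1/9 allotted to Sarita's branch passes to Sarita's issue by representation.
The 1/9 is divided into 2 equal shares of 1/18 among Kavita, Chetan.
Kavita is living and takes 1/18.
Chetan is living and takes 1/18.
Bhavna predeceased; the 1/3 allotted to Bhavna's branch passes to Bhavna's issue by representation.
The 1/3 is divided into 2 equal shares of 1/6 among Hemant, Aarav.
Hemant is living and takes 1/6.
Aarav predeceased; the 1/6 allotted to Aarav's branch passes to Aarav's issue by representation.
The 1/6 is divided into 4 equal shares of 1/24 among Usha, Omkar, Lakshmi, Jayant.
Usha is living and takes 1/24.
Omkar is living and takes 1/24.
Lakshmi is living and takes 1/24.
Jayant is living and takes 1/24.
Eshan is living and takes 1/3.

Chetan 1/18; Eshan 1/3; Hemant 1/6; Jayant 1/24; Kavita 1/18; Lakshmi 1/24; Omkar 1/24; Tarun 1/9; Usha 1/24; Vikram 1/9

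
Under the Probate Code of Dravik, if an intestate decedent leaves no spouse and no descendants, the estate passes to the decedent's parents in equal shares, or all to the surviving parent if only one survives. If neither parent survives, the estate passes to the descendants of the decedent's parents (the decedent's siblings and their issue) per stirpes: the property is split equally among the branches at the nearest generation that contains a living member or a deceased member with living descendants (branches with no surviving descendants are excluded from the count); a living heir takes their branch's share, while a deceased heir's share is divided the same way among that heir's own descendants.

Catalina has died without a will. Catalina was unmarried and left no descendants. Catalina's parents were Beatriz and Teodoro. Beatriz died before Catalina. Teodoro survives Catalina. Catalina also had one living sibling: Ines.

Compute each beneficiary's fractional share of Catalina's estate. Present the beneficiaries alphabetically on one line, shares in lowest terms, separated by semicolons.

Teodoro 1

Only one parent, Teodoro, survives, so Teodoro takes the entire estate. The siblings take nothing because a surviving parent has priority.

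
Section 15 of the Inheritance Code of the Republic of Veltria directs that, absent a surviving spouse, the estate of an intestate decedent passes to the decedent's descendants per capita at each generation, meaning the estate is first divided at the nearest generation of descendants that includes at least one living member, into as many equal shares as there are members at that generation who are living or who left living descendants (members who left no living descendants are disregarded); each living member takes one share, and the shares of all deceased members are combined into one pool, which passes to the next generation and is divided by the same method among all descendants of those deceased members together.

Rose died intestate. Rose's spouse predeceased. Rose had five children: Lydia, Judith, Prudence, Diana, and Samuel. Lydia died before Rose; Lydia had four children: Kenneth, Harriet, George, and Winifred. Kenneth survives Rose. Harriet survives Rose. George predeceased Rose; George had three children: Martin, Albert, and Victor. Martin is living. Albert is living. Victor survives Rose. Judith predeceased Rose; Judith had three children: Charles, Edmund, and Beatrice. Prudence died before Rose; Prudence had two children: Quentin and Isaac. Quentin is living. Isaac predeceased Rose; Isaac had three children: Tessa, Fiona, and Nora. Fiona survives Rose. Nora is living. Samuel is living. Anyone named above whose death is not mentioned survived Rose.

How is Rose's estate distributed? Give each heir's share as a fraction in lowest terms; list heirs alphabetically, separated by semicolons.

Albert 1/45; Beatrice 1/15; Charles 1/15; Diana 1/5; Edmund 1/15; Fiona 1/45; Harriet 1/15; Kenneth 1/15; Martin 1/45; Nora 1/45; Quentin 1/15; Samuel 1/5; Tessa 1/45; Victor 1/45; Winifred 1/15

There is no surviving spouse, so the entire estate passes to Rose's descendants per capita at each generation.
At generation 1 (Lydia, Judith, Prudence, Diana, Samuel) there are 5 shares of (1)/5 = 1/5 each.
Living: Diana and Samuel — each takes 1/5.
Deceased: Lydia, Judith, and Prudence. Their combined 3/5 is pooled and carried to generation 2.
At generation 2 (Kenneth, Harriet, George, Winifred, Charles, Edmund, Beatrice, Quentin, Isaac) there are 9 shares of (3/5)/9 = 1/15 each.
Living: Kenneth, Harriet, Winifred, Charles, Edmund, Beatrice, and Quentin — each takes 1/15.
Deceased: George and Isaac. Their combined 2/15 is pooled and carried to generation 3.
At generation 3 (Martin, Albert, Victor, Tessa, Fiona, Nora) there are 6 shares of (2/15)/6 = 1/45 each.
Living: Martin, Albert, Victor, Tessa, Fiona, and Nora — each takes 1/45.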